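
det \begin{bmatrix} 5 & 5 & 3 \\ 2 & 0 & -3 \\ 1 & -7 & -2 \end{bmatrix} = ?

-142

Expand along row 2:
  − 2 · |5 3; -7 -2| = −2·(-10 − (-21)) = -22
  − (-3) · |5 5; 1 -7| = −(-3)·(-35 − 5) = -120
Sum: (-22) + (-120) = -142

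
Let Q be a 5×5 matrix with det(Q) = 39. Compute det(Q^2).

1521

det(Q^2) = (det Q)^2 = (39)^2 = 1521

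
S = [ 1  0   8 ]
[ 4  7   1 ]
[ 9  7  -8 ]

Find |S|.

Expand along column 2:
  + 7 · |1 8; 9 -8| = 7·(-8 − 72) = -560
  − 7 · |1 8; 4 1| = −7·(1 − 32) = 217
Sum: (-560) + (217) = -343

-343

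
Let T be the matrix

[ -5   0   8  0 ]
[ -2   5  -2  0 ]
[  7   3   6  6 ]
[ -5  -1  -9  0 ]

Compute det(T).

det(T) = -2706

Expand along column 4 (it has 3 zeros):
  − (6) · M_34   where M_34 = det([-5 0 8; -2 5 -2; -5 -1 -9]) = 451
det = (-1)·(6)·(451) = -2706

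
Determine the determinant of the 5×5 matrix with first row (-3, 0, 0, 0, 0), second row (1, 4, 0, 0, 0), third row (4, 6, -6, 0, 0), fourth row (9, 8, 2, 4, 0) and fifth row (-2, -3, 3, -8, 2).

The matrix is lower triangular, so the determinant is the product of the diagonal entries:
det = (-3) · (4) · (-6) · (4) · (2) = 576

The determinant is 576.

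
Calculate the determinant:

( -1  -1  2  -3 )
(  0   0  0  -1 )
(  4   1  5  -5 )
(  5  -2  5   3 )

46

Expand along row 2 (it has 3 zeros):
  + (-1) · M_24   where M_24 = det([-1 -1 2; 4 1 5; 5 -2 5]) = -46
det = (+1)·(-1)·(-46) = 46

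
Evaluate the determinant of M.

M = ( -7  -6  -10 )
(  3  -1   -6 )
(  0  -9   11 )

Expand along row 3:
  − (-9) · |-7 -10; 3 -6| = −(-9)·(42 − (-30)) = 648
  + 11 · |-7 -6; 3 -1| = 11·(7 − (-18)) = 275
Sum: (648) + (275) = 923

|M| = 923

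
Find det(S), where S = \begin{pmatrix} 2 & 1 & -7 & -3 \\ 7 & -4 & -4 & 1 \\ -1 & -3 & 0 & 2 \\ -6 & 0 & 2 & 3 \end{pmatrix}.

The determinant is 323.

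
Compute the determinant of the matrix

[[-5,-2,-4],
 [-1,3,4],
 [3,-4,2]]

The determinant is -118.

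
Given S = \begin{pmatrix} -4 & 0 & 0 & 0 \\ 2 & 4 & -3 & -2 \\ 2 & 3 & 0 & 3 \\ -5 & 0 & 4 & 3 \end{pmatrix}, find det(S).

|S| = 180

Expand along row 1 (it has 3 zeros):
  + (-4) · M_11   where M_11 = det([4 -3 -2; 3 0 3; 0 4 3]) = -45
det = (+1)·(-4)·(-45) = 180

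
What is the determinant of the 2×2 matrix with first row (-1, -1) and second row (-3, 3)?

det = (-1)·3 − (-1)·(-3) = -3 − 3 = -6

-6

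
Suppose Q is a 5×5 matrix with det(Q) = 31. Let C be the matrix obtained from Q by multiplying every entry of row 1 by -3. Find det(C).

Scaling one row by -3 multiplies the determinant by -3.
det(C) = (-3)·(31) = -93

-93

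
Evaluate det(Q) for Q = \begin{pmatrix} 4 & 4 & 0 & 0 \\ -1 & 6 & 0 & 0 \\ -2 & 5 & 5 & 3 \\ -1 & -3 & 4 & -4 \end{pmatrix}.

-896

Q is block lower-triangular with a 2×2 block and a 2×2 block on the diagonal, so its determinant equals the product of the determinants of the diagonal blocks.
det of the 2×2 block = 28
det of the 2×2 block = -32
det = (28)·(-32) = -896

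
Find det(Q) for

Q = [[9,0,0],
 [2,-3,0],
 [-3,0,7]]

-189

Q is lower triangular, so det(Q) is the product of the diagonal entries:
det = (9) · (-3) · (7) = -189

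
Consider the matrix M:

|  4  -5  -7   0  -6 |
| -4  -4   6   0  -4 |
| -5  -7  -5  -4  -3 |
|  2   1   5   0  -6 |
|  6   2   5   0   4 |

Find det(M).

The determinant is -17184.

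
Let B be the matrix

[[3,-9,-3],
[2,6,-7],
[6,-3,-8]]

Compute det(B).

153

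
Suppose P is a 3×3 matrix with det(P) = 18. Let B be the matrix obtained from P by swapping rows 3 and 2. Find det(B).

The determinant is -18.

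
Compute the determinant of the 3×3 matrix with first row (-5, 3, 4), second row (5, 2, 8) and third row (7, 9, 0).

652

Expand along row 3:
  + 7 · |3 4; 2 8| = 7·(24 − 8) = 112
  − 9 · |-5 4; 5 8| = −9·(-40 − 20) = 540
Sum: (112) + (540) = 652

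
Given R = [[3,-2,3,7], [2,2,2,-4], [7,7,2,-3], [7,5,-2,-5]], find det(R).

|R| = 800

Expand along row 1:
  + (3) · M_11   where M_11 = det([2 2 -4; 7 2 -3; 5 -2 -5]) = 104
  − (-2) · M_12   where M_12 = det([2 2 -4; 7 2 -3; 7 -2 -5]) = 108
  + (3) · M_13   where M_13 = det([2 2 -4; 7 7 -3; 7 5 -5]) = 44
  − (7) · M_14   where M_14 = det([2 2 2; 7 7 2; 7 5 -2]) = -20
det = (+1)·(3)·(104) + (-1)·(-2)·(108) + (+1)·(3)·(44) + (-1)·(7)·(-20) = 800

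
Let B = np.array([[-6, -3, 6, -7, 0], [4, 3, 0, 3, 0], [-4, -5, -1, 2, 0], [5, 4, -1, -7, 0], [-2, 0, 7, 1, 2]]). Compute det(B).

Expand along column 5 (it has 4 zeros):
  + (2) · M_55   where M_55 = det([-6 -3 6 -7; 4 3 0 3; -4 -5 -1 2; 5 4 -1 -7]) = 414
det = (+1)·(2)·(414) = 828

det(B) = 828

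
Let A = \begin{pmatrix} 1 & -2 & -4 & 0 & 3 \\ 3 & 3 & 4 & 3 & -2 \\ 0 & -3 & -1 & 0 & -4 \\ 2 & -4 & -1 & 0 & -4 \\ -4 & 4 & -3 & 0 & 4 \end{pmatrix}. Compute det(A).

Expand along column 4 (it has 4 zeros):
  + (3) · M_24   where M_24 = det([1 -2 -4 3; 0 -3 -1 -4; 2 -4 -1 -4; -4 4 -3 4]) = 82
det = (+1)·(3)·(82) = 246

det(A) = 246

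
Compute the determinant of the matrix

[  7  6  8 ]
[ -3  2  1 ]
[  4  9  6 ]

Expand along column 1:
  + 7 · |2 1; 9 6| = 7·(12 − 9) = 21
  − (-3) · |6 8; 9 6| = −(-3)·(36 − 72) = -108
  + 4 · |6 8; 2 1| = 4·(6 − 16) = -40
Sum: (21) + (-108) + (-40) = -127

The determinant is -127.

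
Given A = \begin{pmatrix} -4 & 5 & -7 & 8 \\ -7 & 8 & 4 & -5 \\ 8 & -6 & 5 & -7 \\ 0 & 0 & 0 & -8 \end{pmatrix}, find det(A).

Expand along row 4 (it has 3 zeros):
  + (-8) · M_44   where M_44 = det([-4 5 -7; -7 8 4; 8 -6 5]) = 233
det = (+1)·(-8)·(233) = -1864

|A| = -1864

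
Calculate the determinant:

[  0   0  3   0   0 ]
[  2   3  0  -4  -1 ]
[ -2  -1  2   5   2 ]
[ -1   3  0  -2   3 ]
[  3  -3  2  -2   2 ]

The determinant is -567.

Expand along row 1 (it has 4 zeros):
  + (3) · M_13   where M_13 = det([2 3 -4 -1; -2 -1 5 2; -1 3 -2 3; 3 -3 -2 2]) = -189
det = (+1)·(3)·(-189) = -567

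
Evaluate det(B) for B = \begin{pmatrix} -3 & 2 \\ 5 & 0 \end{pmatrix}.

|B| = -10

det(B) = (-3)·0 − 2·5 = 0 − 10 = -10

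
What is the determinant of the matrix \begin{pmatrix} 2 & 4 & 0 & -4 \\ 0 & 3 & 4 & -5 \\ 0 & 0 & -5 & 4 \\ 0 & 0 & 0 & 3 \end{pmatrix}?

-90

The matrix is upper triangular, so the determinant is the product of the diagonal entries:
det = (2) · (3) · (-5) · (3) = -90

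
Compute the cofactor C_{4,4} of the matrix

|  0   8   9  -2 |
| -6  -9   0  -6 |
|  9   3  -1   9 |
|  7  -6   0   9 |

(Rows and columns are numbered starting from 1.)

The cofactor is 519.

Delete row 4 and column 4; the remaining 3×3 submatrix is [0 8 9; -6 -9 0; 9 3 -1].
Its determinant is 519.
The cofactor carries sign (−1)^(4+4) = +1, so C_{4,4} = +(519) = 519.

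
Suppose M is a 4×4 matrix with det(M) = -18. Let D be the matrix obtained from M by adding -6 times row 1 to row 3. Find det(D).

-18

Adding a multiple of one row to another leaves the determinant unchanged.
det(D) = (1)·(-18) = -18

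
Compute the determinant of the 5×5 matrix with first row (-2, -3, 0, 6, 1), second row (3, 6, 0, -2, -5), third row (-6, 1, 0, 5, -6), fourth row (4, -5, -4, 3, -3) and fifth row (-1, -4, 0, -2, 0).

Expand along column 3 (it has 4 zeros):
  − (-4) · M_43   where M_43 = det([-2 -3 6 1; 3 6 -2 -5; -6 1 5 -6; -1 -4 -2 0]) = -847
det = (-1)·(-4)·(-847) = -3388

-3388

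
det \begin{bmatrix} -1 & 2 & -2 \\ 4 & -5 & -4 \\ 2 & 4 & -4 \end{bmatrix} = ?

The determinant is -72.

Expand along column 1:
  + (-1) · |-5 -4; 4 -4| = (-1)·(20 − (-16)) = -36
  − 4 · |2 -2; 4 -4| = −4·(-8 − (-8)) = 0
  + 2 · |2 -2; -5 -4| = 2·(-8 − 10) = -36
Sum: (-36) + (0) + (-36) = -72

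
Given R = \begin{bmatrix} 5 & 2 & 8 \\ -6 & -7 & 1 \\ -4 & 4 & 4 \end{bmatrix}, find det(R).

The determinant is -536.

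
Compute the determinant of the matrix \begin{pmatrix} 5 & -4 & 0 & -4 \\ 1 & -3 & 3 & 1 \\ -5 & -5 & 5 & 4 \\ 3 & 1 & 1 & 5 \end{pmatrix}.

Expand along row 1 (it has 1 zero):
  + (5) · M_11   where M_11 = det([-3 3 1; -5 5 4; 1 1 5]) = 14
  − (-4) · M_12   where M_12 = det([1 3 1; -5 5 4; 3 1 5]) = 112
  − (-4) · M_14   where M_14 = det([1 -3 3; -5 -5 5; 3 1 1]) = -40
det = (+1)·(5)·(14) + (-1)·(-4)·(112) + (-1)·(-4)·(-40) = 358

358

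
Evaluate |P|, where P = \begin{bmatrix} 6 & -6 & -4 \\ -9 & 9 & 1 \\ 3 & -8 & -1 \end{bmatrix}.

|P| = -150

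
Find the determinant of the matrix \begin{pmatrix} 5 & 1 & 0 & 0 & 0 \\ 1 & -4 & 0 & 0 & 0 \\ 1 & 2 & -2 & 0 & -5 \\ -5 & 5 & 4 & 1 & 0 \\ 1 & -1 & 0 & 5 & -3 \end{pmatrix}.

1974

The matrix is block lower-triangular with a 2×2 block and a 3×3 block on the diagonal, so its determinant equals the product of the determinants of the diagonal blocks.
det of the 2×2 block = -21
det of the 3×3 block = -94
det = (-21)·(-94) = 1974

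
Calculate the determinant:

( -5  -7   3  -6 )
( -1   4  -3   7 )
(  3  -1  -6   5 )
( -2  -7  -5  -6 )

Expand along row 1:
  + (-5) · M_11   where M_11 = det([4 -3 7; -1 -6 5; -7 -5 -6]) = 108
  − (-7) · M_12   where M_12 = det([-1 -3 7; 3 -6 5; -2 -5 -6]) = -274
  + (3) · M_13   where M_13 = det([-1 4 7; 3 -1 5; -2 -7 -6]) = -170
  − (-6) · M_14   where M_14 = det([-1 4 -3; 3 -1 -6; -2 -7 -5]) = 214
det = (+1)·(-5)·(108) + (-1)·(-7)·(-274) + (+1)·(3)·(-170) + (-1)·(-6)·(214) = -1684

The determinant is -1684.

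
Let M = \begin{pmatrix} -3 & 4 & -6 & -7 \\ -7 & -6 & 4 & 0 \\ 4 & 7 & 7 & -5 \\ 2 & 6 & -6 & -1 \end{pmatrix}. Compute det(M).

The determinant is 2220.

Expand along row 2 (it has 1 zero):
  − (-7) · M_21   where M_21 = det([4 -6 -7; 7 7 -5; 6 -6 -1]) = 578
  + (-6) · M_22   where M_22 = det([-3 -6 -7; 4 7 -5; 2 -6 -1]) = 413
  − (4) · M_23   where M_23 = det([-3 4 -7; 4 7 -5; 2 6 -1]) = -163
det = (-1)·(-7)·(578) + (+1)·(-6)·(413) + (-1)·(4)·(-163) = 2220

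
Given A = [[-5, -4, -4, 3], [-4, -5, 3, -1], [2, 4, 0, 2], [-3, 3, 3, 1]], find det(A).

The determinant is -372.

Expand along row 3 (it has 1 zero):
  + (2) · M_31   where M_31 = det([-4 -4 3; -5 3 -1; 3 3 1]) = -104
  − (4) · M_32   where M_32 = det([-5 -4 3; -4 3 -1; -3 3 1]) = -67
  − (2) · M_34   where M_34 = det([-5 -4 -4; -4 -5 3; -3 3 3]) = 216
det = (+1)·(2)·(-104) + (-1)·(4)·(-67) + (-1)·(2)·(216) = -372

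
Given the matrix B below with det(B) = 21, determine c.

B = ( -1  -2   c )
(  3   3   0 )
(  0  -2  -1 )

c = -4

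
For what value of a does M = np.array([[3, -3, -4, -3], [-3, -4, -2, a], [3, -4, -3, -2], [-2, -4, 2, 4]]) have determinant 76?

a = 6

Expanding along the column containing a, det(M) is linear in a: det(M) = (20)·a + (-44).
Set (20)·a + (-44) = 76  ⇒  (20)·a = 120  ⇒  a = 6.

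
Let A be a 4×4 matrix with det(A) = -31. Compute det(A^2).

det(A^2) = (det A)^2 = (-31)^2 = 961

The determinant is 961.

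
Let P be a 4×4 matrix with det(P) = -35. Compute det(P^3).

-42875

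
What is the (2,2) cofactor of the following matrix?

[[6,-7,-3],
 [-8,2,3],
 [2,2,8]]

Delete row 2 and column 2; the remaining 2×2 submatrix is [6 -3; 2 8].
Its determinant is 6·8 − (-3)·2 = 54.
The cofactor carries sign (−1)^(2+2) = +1, so C_{2,2} = +(54) = 54.

54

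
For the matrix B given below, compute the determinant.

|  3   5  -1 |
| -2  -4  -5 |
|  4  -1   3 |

|B| = -139

Expand along column 1:
  + 3 · |-4 -5; -1 3| = 3·(-12 − 5) = -51
  − (-2) · |5 -1; -1 3| = −(-2)·(15 − 1) = 28
  + 4 · |5 -1; -4 -5| = 4·(-25 − 4) = -116
Sum: (-51) + (28) + (-116) = -139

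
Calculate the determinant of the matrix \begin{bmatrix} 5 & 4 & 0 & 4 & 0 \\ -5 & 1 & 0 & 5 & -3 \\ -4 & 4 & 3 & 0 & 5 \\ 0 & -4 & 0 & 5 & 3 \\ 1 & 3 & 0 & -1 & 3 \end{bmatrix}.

The determinant is 4212.

Expand along column 3 (it has 4 zeros):
  + (3) · M_33   where M_33 = det([5 4 4 0; -5 1 5 -3; 0 -4 5 3; 1 3 -1 3]) = 1404
det = (+1)·(3)·(1404) = 4212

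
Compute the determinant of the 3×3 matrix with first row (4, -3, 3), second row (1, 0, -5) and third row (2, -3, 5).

-24

Expand along row 2:
  − 1 · |-3 3; -3 5| = −1·(-15 − (-9)) = 6
  − (-5) · |4 -3; 2 -3| = −(-5)·(-12 − (-6)) = -30
Sum: (6) + (-30) = -24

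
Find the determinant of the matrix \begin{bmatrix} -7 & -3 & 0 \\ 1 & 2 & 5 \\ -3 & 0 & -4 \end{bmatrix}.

The determinant is 89.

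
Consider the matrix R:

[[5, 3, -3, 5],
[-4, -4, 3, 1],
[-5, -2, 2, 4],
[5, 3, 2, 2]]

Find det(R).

Expand along row 1:
  + (5) · M_11   where M_11 = det([-4 3 1; -2 2 4; 3 2 2]) = 54
  − (3) · M_12   where M_12 = det([-4 3 1; -5 2 4; 5 2 2]) = 86
  + (-3) · M_13   where M_13 = det([-4 -4 1; -5 -2 4; 5 3 2]) = -61
  − (5) · M_14   where M_14 = det([-4 -4 3; -5 -2 2; 5 3 2]) = -55
det = (+1)·(5)·(54) + (-1)·(3)·(86) + (+1)·(-3)·(-61) + (-1)·(5)·(-55) = 470

470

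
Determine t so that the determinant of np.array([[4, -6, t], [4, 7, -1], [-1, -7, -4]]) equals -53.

-9

Expanding along the column containing t, det(B) is linear in t: det(B) = (-21)·t + (-242).
Set (-21)·t + (-242) = -53  ⇒  (-21)·t = 189  ⇒  t = -9.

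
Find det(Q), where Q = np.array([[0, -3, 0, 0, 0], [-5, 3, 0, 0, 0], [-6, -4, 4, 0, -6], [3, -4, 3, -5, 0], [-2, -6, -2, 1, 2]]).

Q is block lower-triangular with a 2×2 block and a 3×3 block on the diagonal, so its determinant equals the product of the determinants of the diagonal blocks.
det of the 2×2 block = -15
det of the 3×3 block = 2
det = (-15)·(2) = -30

The determinant is -30.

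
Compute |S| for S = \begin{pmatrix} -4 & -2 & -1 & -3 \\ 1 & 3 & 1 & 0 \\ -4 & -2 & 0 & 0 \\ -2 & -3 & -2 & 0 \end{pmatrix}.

|S| = -36

Expand along column 4 (it has 3 zeros):
  − (-3) · M_14   where M_14 = det([1 3 1; -4 -2 0; -2 -3 -2]) = -12
det = (-1)·(-3)·(-12) = -36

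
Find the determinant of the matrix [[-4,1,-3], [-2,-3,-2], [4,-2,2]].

The determinant is -12.

Expand along column 1:
  + (-4) · |-3 -2; -2 2| = (-4)·(-6 − 4) = 40
  − (-2) · |1 -3; -2 2| = −(-2)·(2 − 6) = -8
  + 4 · |1 -3; -3 -2| = 4·(-2 − 9) = -44
Sum: (40) + (-8) + (-44) = -12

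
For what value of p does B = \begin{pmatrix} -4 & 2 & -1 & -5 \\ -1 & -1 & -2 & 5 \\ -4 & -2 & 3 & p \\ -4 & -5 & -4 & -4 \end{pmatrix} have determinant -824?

Expanding along the row containing p, det(B) is linear in p: det(B) = (-31)·p + (-1103).
Set (-31)·p + (-1103) = -824  ⇒  (-31)·p = 279  ⇒  p = -9.

p = -9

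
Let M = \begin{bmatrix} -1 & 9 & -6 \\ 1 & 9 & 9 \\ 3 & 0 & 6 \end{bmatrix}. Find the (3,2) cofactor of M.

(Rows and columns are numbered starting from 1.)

Delete row 3 and column 2; the remaining 2×2 submatrix is [-1 -6; 1 9].
Its determinant is (-1)·9 − (-6)·1 = -3.
The cofactor carries sign (−1)^(3+2) = −1, so C_{3,2} = −(-3) = 3.

3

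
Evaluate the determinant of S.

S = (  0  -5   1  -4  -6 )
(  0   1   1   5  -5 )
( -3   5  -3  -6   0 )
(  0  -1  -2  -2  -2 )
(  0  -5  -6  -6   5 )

|S| = 1983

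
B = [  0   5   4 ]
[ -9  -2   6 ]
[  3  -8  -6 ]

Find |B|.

Expand along column 1:
  − (-9) · |5 4; -8 -6| = −(-9)·(-30 − (-32)) = 18
  + 3 · |5 4; -2 6| = 3·(30 − (-8)) = 114
Sum: (18) + (114) = 132

132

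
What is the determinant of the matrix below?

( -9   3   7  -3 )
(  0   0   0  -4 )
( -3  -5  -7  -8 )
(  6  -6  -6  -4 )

Expand along row 2 (it has 3 zeros):
  + (-4) · M_24   where M_24 = det([-9 3 7; -3 -5 -7; 6 -6 -6]) = 264
det = (+1)·(-4)·(264) = -1056

-1056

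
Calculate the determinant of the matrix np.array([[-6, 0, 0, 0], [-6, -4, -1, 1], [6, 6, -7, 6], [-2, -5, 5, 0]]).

The determinant is -870.

Expand along row 1 (it has 3 zeros):
  + (-6) · M_11   where M_11 = det([-4 -1 1; 6 -7 6; -5 5 0]) = 145
det = (+1)·(-6)·(145) = -870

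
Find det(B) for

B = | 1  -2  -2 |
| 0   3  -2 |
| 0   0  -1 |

B is upper triangular, so det(B) is the product of the diagonal entries:
det = (1) · (3) · (-1) = -3

det(B) = -3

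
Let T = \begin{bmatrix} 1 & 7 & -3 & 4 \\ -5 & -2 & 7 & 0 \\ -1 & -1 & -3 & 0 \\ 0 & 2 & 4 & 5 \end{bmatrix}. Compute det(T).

det(T) = -622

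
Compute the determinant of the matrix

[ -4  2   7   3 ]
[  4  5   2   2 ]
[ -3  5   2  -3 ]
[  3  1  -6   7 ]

2480

Expand along row 1:
  + (-4) · M_11   where M_11 = det([5 2 2; 5 2 -3; 1 -6 7]) = -160
  − (2) · M_12   where M_12 = det([4 2 2; -3 2 -3; 3 -6 7]) = 32
  + (7) · M_13   where M_13 = det([4 5 2; -3 5 -3; 3 1 7]) = 176
  − (3) · M_14   where M_14 = det([4 5 2; -3 5 2; 3 1 -6]) = -224
det = (+1)·(-4)·(-160) + (-1)·(2)·(32) + (+1)·(7)·(176) + (-1)·(3)·(-224) = 2480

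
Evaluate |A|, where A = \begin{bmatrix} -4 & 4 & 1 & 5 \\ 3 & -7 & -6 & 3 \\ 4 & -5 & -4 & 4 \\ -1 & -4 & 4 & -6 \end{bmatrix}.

-783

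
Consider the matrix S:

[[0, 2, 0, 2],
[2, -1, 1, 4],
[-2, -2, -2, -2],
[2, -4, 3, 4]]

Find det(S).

Expand along row 1 (it has 2 zeros):
  − (2) · M_12   where M_12 = det([2 1 4; -2 -2 -2; 2 3 4]) = -8
  − (2) · M_14   where M_14 = det([2 -1 1; -2 -2 -2; 2 -4 3]) = -18
det = (-1)·(2)·(-8) + (-1)·(2)·(-18) = 52

52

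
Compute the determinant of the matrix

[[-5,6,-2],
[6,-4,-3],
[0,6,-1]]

Expand along column 1:
  + (-5) · |-4 -3; 6 -1| = (-5)·(4 − (-18)) = -110
  − 6 · |6 -2; 6 -1| = −6·(-6 − (-12)) = -36
Sum: (-110) + (-36) = -146

-146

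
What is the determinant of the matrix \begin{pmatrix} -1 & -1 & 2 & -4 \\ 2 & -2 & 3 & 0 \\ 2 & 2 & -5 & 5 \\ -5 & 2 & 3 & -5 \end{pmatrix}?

59

Expand along row 2 (it has 1 zero):
  − (2) · M_21   where M_21 = det([-1 2 -4; 2 -5 5; 2 3 -5]) = -34
  + (-2) · M_22   where M_22 = det([-1 2 -4; 2 -5 5; -5 3 -5]) = 36
  − (3) · M_23   where M_23 = det([-1 -1 -4; 2 2 5; -5 2 -5]) = -21
det = (-1)·(2)·(-34) + (+1)·(-2)·(36) + (-1)·(3)·(-21) = 59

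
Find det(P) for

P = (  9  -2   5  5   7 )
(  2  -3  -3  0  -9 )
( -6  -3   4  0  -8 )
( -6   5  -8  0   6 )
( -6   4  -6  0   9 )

The determinant is -8180.

Expand along column 4 (it has 4 zeros):
  − (5) · M_14   where M_14 = det([2 -3 -3 -9; -6 -3 4 -8; -6 5 -8 6; -6 4 -6 9]) = 1636
det = (-1)·(5)·(1636) = -8180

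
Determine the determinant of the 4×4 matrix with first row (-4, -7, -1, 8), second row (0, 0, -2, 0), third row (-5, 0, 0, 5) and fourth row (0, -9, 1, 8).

Expand along row 2 (it has 3 zeros):
  − (-2) · M_23   where M_23 = det([-4 -7 8; -5 0 5; 0 -9 8]) = -100
det = (-1)·(-2)·(-100) = -200

-200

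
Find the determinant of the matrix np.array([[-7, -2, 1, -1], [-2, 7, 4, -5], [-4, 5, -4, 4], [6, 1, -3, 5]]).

Expand along row 1:
  + (-7) · M_11   where M_11 = det([7 4 -5; 5 -4 4; 1 -3 5]) = -85
  − (-2) · M_12   where M_12 = det([-2 4 -5; -4 -4 4; 6 -3 5]) = 12
  + (1) · M_13   where M_13 = det([-2 7 -5; -4 5 4; 6 1 5]) = 436
  − (-1) · M_14   where M_14 = det([-2 7 4; -4 5 -4; 6 1 -3]) = -366
det = (+1)·(-7)·(-85) + (-1)·(-2)·(12) + (+1)·(1)·(436) + (-1)·(-1)·(-366) = 689

689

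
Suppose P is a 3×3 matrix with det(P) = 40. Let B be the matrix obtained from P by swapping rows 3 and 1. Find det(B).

|B| = -40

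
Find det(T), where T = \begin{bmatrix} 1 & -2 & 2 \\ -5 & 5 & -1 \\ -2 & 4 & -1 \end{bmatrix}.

Expand along column 1:
  + 1 · |5 -1; 4 -1| = 1·(-5 − (-4)) = -1
  − (-5) · |-2 2; 4 -1| = −(-5)·(2 − 8) = -30
  + (-2) · |-2 2; 5 -1| = (-2)·(2 − 10) = 16
Sum: (-1) + (-30) + (16) = -15

det(T) = -15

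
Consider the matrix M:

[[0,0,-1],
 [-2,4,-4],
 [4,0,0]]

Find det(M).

16

Expand along row 1:
  + (-1) · |-2 4; 4 0| = (-1)·(0 − 16) = 16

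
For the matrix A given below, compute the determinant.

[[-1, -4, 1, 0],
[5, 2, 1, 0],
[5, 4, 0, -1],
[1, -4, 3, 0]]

24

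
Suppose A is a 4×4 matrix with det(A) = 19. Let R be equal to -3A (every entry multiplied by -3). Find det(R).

det(R) = 1539

For a 4×4 matrix, det(-3A) = (-3)^4·det(A) = 81·det(A).
det(R) = (81)·(19) = 1539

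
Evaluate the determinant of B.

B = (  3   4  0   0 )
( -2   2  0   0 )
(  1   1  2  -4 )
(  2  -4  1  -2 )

det(B) = 0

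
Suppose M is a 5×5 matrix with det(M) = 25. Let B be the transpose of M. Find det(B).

det(Mᵀ) = det(M).
det(B) = (1)·(25) = 25

The determinant is 25.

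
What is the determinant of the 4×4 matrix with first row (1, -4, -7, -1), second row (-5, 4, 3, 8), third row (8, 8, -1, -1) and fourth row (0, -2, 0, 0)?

Expand along row 4 (it has 3 zeros):
  + (-2) · M_42   where M_42 = det([1 -7 -1; -5 3 8; 8 -1 -1]) = -389
det = (+1)·(-2)·(-389) = 778

The determinant is 778.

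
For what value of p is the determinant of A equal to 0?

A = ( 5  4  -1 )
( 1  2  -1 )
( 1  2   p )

p = -1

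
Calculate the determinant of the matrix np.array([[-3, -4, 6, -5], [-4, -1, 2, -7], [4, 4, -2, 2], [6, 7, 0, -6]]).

Expand along row 4 (it has 1 zero):
  − (6) · M_41   where M_41 = det([-4 6 -5; -1 2 -7; 4 -2 2]) = -86
  + (7) · M_42   where M_42 = det([-3 6 -5; -4 2 -7; 4 -2 2]) = -90
  + (-6) · M_44   where M_44 = det([-3 -4 6; -4 -1 2; 4 4 -2]) = -54
det = (-1)·(6)·(-86) + (+1)·(7)·(-90) + (+1)·(-6)·(-54) = 210

210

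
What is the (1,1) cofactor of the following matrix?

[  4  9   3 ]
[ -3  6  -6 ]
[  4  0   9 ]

The cofactor is 54.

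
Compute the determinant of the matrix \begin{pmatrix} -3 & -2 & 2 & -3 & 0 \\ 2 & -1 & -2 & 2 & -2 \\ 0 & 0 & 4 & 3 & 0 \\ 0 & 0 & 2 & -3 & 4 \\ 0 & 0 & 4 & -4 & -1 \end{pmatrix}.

910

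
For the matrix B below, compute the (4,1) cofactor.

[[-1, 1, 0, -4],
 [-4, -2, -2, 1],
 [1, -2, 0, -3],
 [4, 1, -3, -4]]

Delete row 4 and column 1; the remaining 3×3 submatrix is [1 0 -4; -2 -2 1; -2 0 -3].
Its determinant is 22.
The cofactor carries sign (−1)^(4+1) = −1, so C_{4,1} = −(22) = -22.

The cofactor is -22.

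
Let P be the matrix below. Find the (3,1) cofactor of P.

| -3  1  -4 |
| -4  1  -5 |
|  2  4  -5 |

Delete row 3 and column 1; the remaining 2×2 submatrix is [1 -4; 1 -5].
Its determinant is 1·(-5) − (-4)·1 = -1.
The cofactor carries sign (−1)^(3+1) = +1, so C_{3,1} = +(-1) = -1.

The cofactor is -1.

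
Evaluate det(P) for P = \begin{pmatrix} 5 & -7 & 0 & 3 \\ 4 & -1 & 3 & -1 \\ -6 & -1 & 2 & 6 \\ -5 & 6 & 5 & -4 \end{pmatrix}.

|P| = -670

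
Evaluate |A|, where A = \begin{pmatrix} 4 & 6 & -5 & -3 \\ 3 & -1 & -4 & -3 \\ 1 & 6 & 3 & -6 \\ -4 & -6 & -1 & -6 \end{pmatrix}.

Expand along row 1:
  + (4) · M_11   where M_11 = det([-1 -4 -3; 6 3 -6; -6 -1 -6]) = -300
  − (6) · M_12   where M_12 = det([3 -4 -3; 1 3 -6; -4 -1 -6]) = -225
  + (-5) · M_13   where M_13 = det([3 -1 -3; 1 6 -6; -4 -6 -6]) = -300
  − (-3) · M_14   where M_14 = det([3 -1 -4; 1 6 3; -4 -6 -1]) = -25
det = (+1)·(4)·(-300) + (-1)·(6)·(-225) + (+1)·(-5)·(-300) + (-1)·(-3)·(-25) = 1575

det(A) = 1575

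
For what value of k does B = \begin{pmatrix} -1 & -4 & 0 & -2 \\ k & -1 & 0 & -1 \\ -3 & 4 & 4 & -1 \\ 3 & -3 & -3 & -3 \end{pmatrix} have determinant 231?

k = -4

Expanding along the row containing k, det(B) is linear in k: det(B) = (-60)·k + (-9).
Set (-60)·k + (-9) = 231  ⇒  (-60)·k = 240  ⇒  k = -4.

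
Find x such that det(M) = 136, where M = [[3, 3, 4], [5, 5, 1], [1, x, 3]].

Expanding along the column containing x, det(M) is linear in x: det(M) = (17)·x + (-17).
Set (17)·x + (-17) = 136  ⇒  (17)·x = 153  ⇒  x = 9.

9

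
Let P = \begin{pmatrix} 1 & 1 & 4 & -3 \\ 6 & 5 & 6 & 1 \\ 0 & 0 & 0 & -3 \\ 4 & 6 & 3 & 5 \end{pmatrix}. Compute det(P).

Expand along row 3 (it has 3 zeros):
  − (-3) · M_34   where M_34 = det([1 1 4; 6 5 6; 4 6 3]) = 49
det = (-1)·(-3)·(49) = 147

147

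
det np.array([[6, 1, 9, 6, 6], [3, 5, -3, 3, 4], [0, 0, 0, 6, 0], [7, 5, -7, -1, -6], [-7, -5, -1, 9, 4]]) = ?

The determinant is 14352.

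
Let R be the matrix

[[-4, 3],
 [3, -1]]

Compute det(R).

det(R) = (-4)·(-1) − 3·3 = 4 − 9 = -5

det(R) = -5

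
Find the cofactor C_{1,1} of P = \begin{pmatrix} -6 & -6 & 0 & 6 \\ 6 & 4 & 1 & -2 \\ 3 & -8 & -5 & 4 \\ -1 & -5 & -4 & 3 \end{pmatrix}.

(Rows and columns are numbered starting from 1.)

Delete row 1 and column 1; the remaining 3×3 submatrix is [4 1 -2; -8 -5 4; -5 -4 3].
Its determinant is -6.
The cofactor carries sign (−1)^(1+1) = +1, so C_{1,1} = +(-6) = -6.

The cofactor is -6.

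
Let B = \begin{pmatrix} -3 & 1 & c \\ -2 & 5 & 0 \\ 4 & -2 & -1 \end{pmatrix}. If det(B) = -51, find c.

4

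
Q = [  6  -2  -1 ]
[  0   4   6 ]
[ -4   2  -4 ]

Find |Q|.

Expand along row 2:
  + 4 · |6 -1; -4 -4| = 4·(-24 − 4) = -112
  − 6 · |6 -2; -4 2| = −6·(12 − 8) = -24
Sum: (-112) + (-24) = -136

|Q| = -136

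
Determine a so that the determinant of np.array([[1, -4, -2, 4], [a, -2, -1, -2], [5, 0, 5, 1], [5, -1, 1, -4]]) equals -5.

Expanding along the column containing a, det(A) is linear in a: det(A) = (-106)·a + (313).
Set (-106)·a + (313) = -5  ⇒  (-106)·a = -318  ⇒  a = 3.

a = 3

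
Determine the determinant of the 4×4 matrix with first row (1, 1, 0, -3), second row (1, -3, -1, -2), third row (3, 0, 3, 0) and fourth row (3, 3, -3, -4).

The determinant is -174.

Expand along row 3 (it has 2 zeros):
  + (3) · M_31   where M_31 = det([1 0 -3; -3 -1 -2; 3 -3 -4]) = -38
  + (3) · M_33   where M_33 = det([1 1 -3; 1 -3 -2; 3 3 -4]) = -20
det = (+1)·(3)·(-38) + (+1)·(3)·(-20) = -174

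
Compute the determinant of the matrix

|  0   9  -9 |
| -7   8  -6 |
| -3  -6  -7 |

-873

Expand along column 1:
  − (-7) · |9 -9; -6 -7| = −(-7)·(-63 − 54) = -819
  + (-3) · |9 -9; 8 -6| = (-3)·(-54 − (-72)) = -54
Sum: (-819) + (-54) = -873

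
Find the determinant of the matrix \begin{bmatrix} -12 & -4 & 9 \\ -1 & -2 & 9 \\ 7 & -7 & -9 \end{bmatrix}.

-999

Expand along column 1:
  + (-12) · |-2 9; -7 -9| = (-12)·(18 − (-63)) = -972
  − (-1) · |-4 9; -7 -9| = −(-1)·(36 − (-63)) = 99
  + 7 · |-4 9; -2 9| = 7·(-36 − (-18)) = -126
Sum: (-972) + (99) + (-126) = -999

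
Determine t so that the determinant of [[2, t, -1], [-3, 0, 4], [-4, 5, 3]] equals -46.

3

Expanding along the column containing t, det(M) is linear in t: det(M) = (-7)·t + (-25).
Set (-7)·t + (-25) = -46  ⇒  (-7)·t = -21  ⇒  t = 3.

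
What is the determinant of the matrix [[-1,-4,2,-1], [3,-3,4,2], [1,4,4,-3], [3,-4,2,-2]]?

The determinant is -514.

Expand along row 1:
  + (-1) · M_11   where M_11 = det([-3 4 2; 4 4 -3; -4 2 -2]) = 134
  − (-4) · M_12   where M_12 = det([3 4 2; 1 4 -3; 3 2 -2]) = -54
  + (2) · M_13   where M_13 = det([3 -3 2; 1 4 -3; 3 -4 -2]) = -71
  − (-1) · M_14   where M_14 = det([3 -3 4; 1 4 4; 3 -4 2]) = -22
det = (+1)·(-1)·(134) + (-1)·(-4)·(-54) + (+1)·(2)·(-71) + (-1)·(-1)·(-22) = -514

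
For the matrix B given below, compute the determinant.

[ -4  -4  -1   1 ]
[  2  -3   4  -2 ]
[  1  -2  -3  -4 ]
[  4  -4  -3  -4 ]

Expand along row 1:
  + (-4) · M_11   where M_11 = det([-3 4 -2; -2 -3 -4; -4 -3 -4]) = 44
  − (-4) · M_12   where M_12 = det([2 4 -2; 1 -3 -4; 4 -3 -4]) = -66
  + (-1) · M_13   where M_13 = det([2 -3 -2; 1 -2 -4; 4 -4 -4]) = 12
  − (1) · M_14   where M_14 = det([2 -3 4; 1 -2 -3; 4 -4 -3]) = 31
det = (+1)·(-4)·(44) + (-1)·(-4)·(-66) + (+1)·(-1)·(12) + (-1)·(1)·(31) = -483

-483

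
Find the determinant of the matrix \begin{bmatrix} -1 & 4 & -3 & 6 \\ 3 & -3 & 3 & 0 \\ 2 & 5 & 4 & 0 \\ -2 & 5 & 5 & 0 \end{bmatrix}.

The determinant is -774.

Expand along column 4 (it has 3 zeros):
  − (6) · M_14   where M_14 = det([3 -3 3; 2 5 4; -2 5 5]) = 129
det = (-1)·(6)·(129) = -774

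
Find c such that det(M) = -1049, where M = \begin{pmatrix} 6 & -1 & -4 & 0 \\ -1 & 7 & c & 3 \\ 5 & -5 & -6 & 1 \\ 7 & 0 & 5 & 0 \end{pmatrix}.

c = 3

Expanding along the column containing c, det(M) is linear in c: det(M) = (7)·c + (-1070).
Set (7)·c + (-1070) = -1049  ⇒  (7)·c = 21  ⇒  c = 3.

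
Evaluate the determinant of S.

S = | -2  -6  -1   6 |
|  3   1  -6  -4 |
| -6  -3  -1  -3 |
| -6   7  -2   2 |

Expand along row 1:
  + (-2) · M_11   where M_11 = det([1 -6 -4; -3 -1 -3; 7 -2 2]) = 30
  − (-6) · M_12   where M_12 = det([3 -6 -4; -6 -1 -3; -6 -2 2]) = -228
  + (-1) · M_13   where M_13 = det([3 1 -4; -6 -3 -3; -6 7 2]) = 315
  − (6) · M_14   where M_14 = det([3 1 -6; -6 -3 -1; -6 7 -2]) = 393
det = (+1)·(-2)·(30) + (-1)·(-6)·(-228) + (+1)·(-1)·(315) + (-1)·(6)·(393) = -4101

-4101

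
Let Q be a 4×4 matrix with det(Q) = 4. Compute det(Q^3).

64

det(Q^3) = (det Q)^3 = (4)^3 = 64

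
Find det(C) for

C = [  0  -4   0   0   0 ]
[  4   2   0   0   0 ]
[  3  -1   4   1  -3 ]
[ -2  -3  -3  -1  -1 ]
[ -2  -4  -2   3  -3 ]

C is block lower-triangular with a 2×2 block and a 3×3 block on the diagonal, so its determinant equals the product of the determinants of the diagonal blocks.
det of the 2×2 block = 16
det of the 3×3 block = 50
det = (16)·(50) = 800

det(C) = 800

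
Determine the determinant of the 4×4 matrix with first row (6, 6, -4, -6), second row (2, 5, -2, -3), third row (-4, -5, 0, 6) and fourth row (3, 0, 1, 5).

-434

Expand along row 3 (it has 1 zero):
  + (-4) · M_31   where M_31 = det([6 -4 -6; 5 -2 -3; 0 1 5]) = 28
  − (-5) · M_32   where M_32 = det([6 -4 -6; 2 -2 -3; 3 1 5]) = -14
  − (6) · M_34   where M_34 = det([6 6 -4; 2 5 -2; 3 0 1]) = 42
det = (+1)·(-4)·(28) + (-1)·(-5)·(-14) + (-1)·(6)·(42) = -434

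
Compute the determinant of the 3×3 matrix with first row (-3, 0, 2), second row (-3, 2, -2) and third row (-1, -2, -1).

Expand along column 2:
  + 2 · |-3 2; -1 -1| = 2·(3 − (-2)) = 10
  − (-2) · |-3 2; -3 -2| = −(-2)·(6 − (-6)) = 24
Sum: (10) + (24) = 34

34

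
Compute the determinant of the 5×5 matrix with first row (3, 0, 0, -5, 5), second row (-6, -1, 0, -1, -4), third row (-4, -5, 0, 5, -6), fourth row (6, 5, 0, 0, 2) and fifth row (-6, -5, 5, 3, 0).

The determinant is 2200.

Expand along column 3 (it has 4 zeros):
  + (5) · M_53   where M_53 = det([3 0 -5 5; -6 -1 -1 -4; -4 -5 5 -6; 6 5 0 2]) = 440
det = (+1)·(5)·(440) = 2200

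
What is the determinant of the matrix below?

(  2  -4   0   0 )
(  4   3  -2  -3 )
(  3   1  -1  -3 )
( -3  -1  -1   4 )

-42

Expand along row 1 (it has 2 zeros):
  + (2) · M_11   where M_11 = det([3 -2 -3; 1 -1 -3; -1 -1 4]) = -13
  − (-4) · M_12   where M_12 = det([4 -2 -3; 3 -1 -3; -3 -1 4]) = -4
det = (+1)·(2)·(-13) + (-1)·(-4)·(-4) = -42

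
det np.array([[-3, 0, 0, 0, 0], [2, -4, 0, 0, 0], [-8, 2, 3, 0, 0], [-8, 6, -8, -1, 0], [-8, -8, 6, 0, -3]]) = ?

108

The matrix is lower triangular, so the determinant is the product of the diagonal entries:
det = (-3) · (-4) · (3) · (-1) · (-3) = 108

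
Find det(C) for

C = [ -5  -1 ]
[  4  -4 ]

det(C) = (-5)·(-4) − (-1)·4 = 20 − (-4) = 24

24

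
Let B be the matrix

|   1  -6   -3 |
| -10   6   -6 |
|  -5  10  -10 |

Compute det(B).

Expand along column 1:
  + 1 · |6 -6; 10 -10| = 1·(-60 − (-60)) = 0
  − (-10) · |-6 -3; 10 -10| = −(-10)·(60 − (-30)) = 900
  + (-5) · |-6 -3; 6 -6| = (-5)·(36 − (-18)) = -270
Sum: (0) + (900) + (-270) = 630

|B| = 630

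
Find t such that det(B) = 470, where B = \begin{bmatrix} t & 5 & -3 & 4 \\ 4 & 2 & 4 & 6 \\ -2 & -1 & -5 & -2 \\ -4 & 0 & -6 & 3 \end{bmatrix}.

t = -7

Expanding along the row containing t, det(B) is linear in t: det(B) = (-6)·t + (428).
Set (-6)·t + (428) = 470  ⇒  (-6)·t = 42  ⇒  t = -7.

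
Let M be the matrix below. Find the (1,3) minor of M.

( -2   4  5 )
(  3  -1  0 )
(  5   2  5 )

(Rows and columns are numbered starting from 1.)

The minor is 11.

Delete row 1 and column 3; the remaining 2×2 submatrix is [3 -1; 5 2].
Its determinant is 3·2 − (-1)·5 = 11.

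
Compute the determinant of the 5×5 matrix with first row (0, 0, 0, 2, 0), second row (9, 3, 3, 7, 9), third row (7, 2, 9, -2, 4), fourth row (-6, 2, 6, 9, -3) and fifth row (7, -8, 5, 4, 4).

The determinant is 7128.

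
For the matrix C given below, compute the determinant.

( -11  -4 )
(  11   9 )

-55

det(C) = (-11)·9 − (-4)·11 = -99 − (-44) = -55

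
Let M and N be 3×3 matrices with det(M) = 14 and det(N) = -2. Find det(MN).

det(MN) = -28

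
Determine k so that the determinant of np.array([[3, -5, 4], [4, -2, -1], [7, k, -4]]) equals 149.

k = 6

Expanding along the column containing k, det(M) is linear in k: det(M) = (19)·k + (35).
Set (19)·k + (35) = 149  ⇒  (19)·k = 114  ⇒  k = 6.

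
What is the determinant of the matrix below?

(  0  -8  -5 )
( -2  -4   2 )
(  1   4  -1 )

Expand along column 1:
  − (-2) · |-8 -5; 4 -1| = −(-2)·(8 − (-20)) = 56
  + 1 · |-8 -5; -4 2| = 1·(-16 − 20) = -36
Sum: (56) + (-36) = 20

20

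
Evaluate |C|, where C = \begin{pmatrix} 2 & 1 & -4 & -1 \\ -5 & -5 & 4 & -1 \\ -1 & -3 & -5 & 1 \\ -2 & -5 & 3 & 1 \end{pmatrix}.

det(C) = 200

Expand along row 1:
  + (2) · M_11   where M_11 = det([-5 4 -1; -3 -5 1; -5 3 1]) = 66
  − (1) · M_12   where M_12 = det([-5 4 -1; -1 -5 1; -2 3 1]) = 49
  + (-4) · M_13   where M_13 = det([-5 -5 -1; -1 -3 1; -2 -5 1]) = -4
  − (-1) · M_14   where M_14 = det([-5 -5 4; -1 -3 -5; -2 -5 3]) = 101
det = (+1)·(2)·(66) + (-1)·(1)·(49) + (+1)·(-4)·(-4) + (-1)·(-1)·(101) = 200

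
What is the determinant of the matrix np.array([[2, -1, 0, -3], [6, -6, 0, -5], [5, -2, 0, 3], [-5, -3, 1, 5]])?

Expand along column 3 (it has 3 zeros):
  − (1) · M_43   where M_43 = det([2 -1 -3; 6 -6 -5; 5 -2 3]) = -67
det = (-1)·(1)·(-67) = 67

67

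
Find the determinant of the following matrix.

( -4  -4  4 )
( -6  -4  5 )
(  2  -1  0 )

The determinant is -4.

Expand along column 3:
  + 4 · |-6 -4; 2 -1| = 4·(6 − (-8)) = 56
  − 5 · |-4 -4; 2 -1| = −5·(4 − (-8)) = -60
Sum: (56) + (-60) = -4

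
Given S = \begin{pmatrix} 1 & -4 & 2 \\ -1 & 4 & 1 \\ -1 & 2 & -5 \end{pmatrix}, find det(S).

The determinant is 6.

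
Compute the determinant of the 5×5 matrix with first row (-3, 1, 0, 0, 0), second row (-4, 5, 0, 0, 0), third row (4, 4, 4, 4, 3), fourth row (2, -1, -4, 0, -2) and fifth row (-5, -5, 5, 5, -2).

1012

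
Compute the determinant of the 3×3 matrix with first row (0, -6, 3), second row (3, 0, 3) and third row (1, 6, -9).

Expand along row 1:
  − (-6) · |3 3; 1 -9| = −(-6)·(-27 − 3) = -180
  + 3 · |3 0; 1 6| = 3·(18 − 0) = 54
Sum: (-180) + (54) = -126

The determinant is -126.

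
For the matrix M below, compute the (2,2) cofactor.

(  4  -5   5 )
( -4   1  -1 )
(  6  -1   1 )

Delete row 2 and column 2; the remaining 2×2 submatrix is [4 5; 6 1].
Its determinant is 4·1 − 5·6 = -26.
The cofactor carries sign (−1)^(2+2) = +1, so C_{2,2} = +(-26) = -26.

-26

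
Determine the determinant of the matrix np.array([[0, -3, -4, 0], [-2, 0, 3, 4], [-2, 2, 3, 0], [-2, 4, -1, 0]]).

160

Expand along column 4 (it has 3 zeros):
  + (4) · M_24   where M_24 = det([0 -3 -4; -2 2 3; -2 4 -1]) = 40
det = (+1)·(4)·(40) = 160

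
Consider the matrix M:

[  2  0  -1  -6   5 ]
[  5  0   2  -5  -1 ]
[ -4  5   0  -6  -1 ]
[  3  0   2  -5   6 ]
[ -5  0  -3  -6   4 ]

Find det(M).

The determinant is -3555.

Expand along column 2 (it has 4 zeros):
  − (5) · M_32   where M_32 = det([2 -1 -6 5; 5 2 -5 -1; 3 2 -5 6; -5 -3 -6 4]) = 711
det = (-1)·(5)·(711) = -3555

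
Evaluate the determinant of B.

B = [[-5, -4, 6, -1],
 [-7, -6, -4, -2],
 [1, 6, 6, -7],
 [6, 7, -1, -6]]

Expand along row 1:
  + (-5) · M_11   where M_11 = det([-6 -4 -2; 6 6 -7; 7 -1 -6]) = 406
  − (-4) · M_12   where M_12 = det([-7 -4 -2; 1 6 -7; 6 -1 -6]) = 519
  + (6) · M_13   where M_13 = det([-7 -6 -2; 1 6 -7; 6 7 -6]) = 183
  − (-1) · M_14   where M_14 = det([-7 -6 -4; 1 6 6; 6 7 -1]) = 230
det = (+1)·(-5)·(406) + (-1)·(-4)·(519) + (+1)·(6)·(183) + (-1)·(-1)·(230) = 1374

|B| = 1374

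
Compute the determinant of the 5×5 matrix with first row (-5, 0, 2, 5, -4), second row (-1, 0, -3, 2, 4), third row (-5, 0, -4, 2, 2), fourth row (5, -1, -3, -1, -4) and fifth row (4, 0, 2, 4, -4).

Expand along column 2 (it has 4 zeros):
  + (-1) · M_42   where M_42 = det([-5 2 5 -4; -1 -3 2 4; -5 -4 2 2; 4 2 4 -4]) = 552
det = (+1)·(-1)·(552) = -552

The determinant is -552.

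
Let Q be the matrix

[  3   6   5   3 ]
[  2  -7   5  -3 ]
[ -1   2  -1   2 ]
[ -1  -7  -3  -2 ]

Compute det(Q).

The determinant is -135.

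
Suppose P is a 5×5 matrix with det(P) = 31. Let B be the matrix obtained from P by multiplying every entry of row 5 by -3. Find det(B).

-93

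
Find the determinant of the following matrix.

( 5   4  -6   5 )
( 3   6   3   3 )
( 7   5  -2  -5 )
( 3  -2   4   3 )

Expand along row 1:
  + (5) · M_11   where M_11 = det([6 3 3; 5 -2 -5; -2 4 3]) = 117
  − (4) · M_12   where M_12 = det([3 3 3; 7 -2 -5; 3 4 3]) = 36
  + (-6) · M_13   where M_13 = det([3 6 3; 7 5 -5; 3 -2 3]) = -288
  − (5) · M_14   where M_14 = det([3 6 3; 7 5 -2; 3 -2 4]) = -243
det = (+1)·(5)·(117) + (-1)·(4)·(36) + (+1)·(-6)·(-288) + (-1)·(5)·(-243) = 3384

3384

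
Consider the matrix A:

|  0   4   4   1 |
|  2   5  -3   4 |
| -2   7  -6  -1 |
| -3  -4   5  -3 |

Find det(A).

|A| = 357

Expand along row 1 (it has 1 zero):
  − (4) · M_12   where M_12 = det([2 -3 4; -2 -6 -1; -3 5 -3]) = -57
  + (4) · M_13   where M_13 = det([2 5 4; -2 7 -1; -3 -4 -3]) = 51
  − (1) · M_14   where M_14 = det([2 5 -3; -2 7 -6; -3 -4 5]) = 75
det = (-1)·(4)·(-57) + (+1)·(4)·(51) + (-1)·(1)·(75) = 357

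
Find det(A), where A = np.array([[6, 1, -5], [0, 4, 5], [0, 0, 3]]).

72

A is upper triangular, so det(A) is the product of the diagonal entries:
det = (6) · (4) · (3) = 72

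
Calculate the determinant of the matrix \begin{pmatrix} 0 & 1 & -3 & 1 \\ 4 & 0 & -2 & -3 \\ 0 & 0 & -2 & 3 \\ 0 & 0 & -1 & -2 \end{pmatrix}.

The determinant is -28.

The matrix is block upper-triangular with a 2×2 block and a 2×2 block on the diagonal, so its determinant equals the product of the determinants of the diagonal blocks.
det of the 2×2 block = -4
det of the 2×2 block = 7
det = (-4)·(7) = -28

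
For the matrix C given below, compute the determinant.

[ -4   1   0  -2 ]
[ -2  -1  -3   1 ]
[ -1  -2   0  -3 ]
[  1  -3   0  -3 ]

det(C) = -12

Expand along column 3 (it has 3 zeros):
  − (-3) · M_23   where M_23 = det([-4 1 -2; -1 -2 -3; 1 -3 -3]) = -4
det = (-1)·(-3)·(-4) = -12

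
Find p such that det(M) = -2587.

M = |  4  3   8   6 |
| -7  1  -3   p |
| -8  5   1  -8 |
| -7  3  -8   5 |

p = -2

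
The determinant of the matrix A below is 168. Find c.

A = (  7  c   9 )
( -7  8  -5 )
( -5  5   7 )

Expanding along the column containing c, det(A) is linear in c: det(A) = (74)·c + (612).
Set (74)·c + (612) = 168  ⇒  (74)·c = -444  ⇒  c = -6.

-6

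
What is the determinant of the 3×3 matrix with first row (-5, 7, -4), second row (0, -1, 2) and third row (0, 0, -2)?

-10

The matrix is upper triangular, so the determinant is the product of the diagonal entries:
det = (-5) · (-1) · (-2) = -10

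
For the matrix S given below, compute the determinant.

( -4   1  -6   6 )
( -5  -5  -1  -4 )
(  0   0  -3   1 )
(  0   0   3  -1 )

|S| = 0

S is block upper-triangular with a 2×2 block and a 2×2 block on the diagonal, so its determinant equals the product of the determinants of the diagonal blocks.
det of the 2×2 block = 25
det of the 2×2 block = 0
det = (25)·(0) = 0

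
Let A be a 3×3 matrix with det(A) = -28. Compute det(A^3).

-21952

det(A^3) = (det A)^3 = (-28)^3 = -21952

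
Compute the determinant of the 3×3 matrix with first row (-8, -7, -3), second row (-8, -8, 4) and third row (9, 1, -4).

-444

Expand along column 1:
  + (-8) · |-8 4; 1 -4| = (-8)·(32 − 4) = -224
  − (-8) · |-7 -3; 1 -4| = −(-8)·(28 − (-3)) = 248
  + 9 · |-7 -3; -8 4| = 9·(-28 − 24) = -468
Sum: (-224) + (248) + (-468) = -444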